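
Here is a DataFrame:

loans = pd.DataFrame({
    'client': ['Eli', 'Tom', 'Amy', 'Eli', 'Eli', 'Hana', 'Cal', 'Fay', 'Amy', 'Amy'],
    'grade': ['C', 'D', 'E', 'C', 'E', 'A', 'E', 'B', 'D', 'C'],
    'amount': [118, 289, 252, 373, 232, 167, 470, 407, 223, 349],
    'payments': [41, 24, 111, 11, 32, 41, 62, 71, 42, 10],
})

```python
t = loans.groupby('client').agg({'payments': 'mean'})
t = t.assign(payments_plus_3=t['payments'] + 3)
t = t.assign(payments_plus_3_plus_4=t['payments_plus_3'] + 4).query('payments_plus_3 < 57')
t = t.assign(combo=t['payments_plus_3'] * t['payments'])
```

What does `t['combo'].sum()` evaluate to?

3320.0

group by client, mean of payments:
         payments
client           
Amy     54.333333
Cal     62.000000
Eli     28.000000
Fay     71.000000
Hana    41.000000
Tom     24.000000
add column payments_plus_3 = t['payments'] + 3:
         payments  payments_plus_3
client                            
Amy     54.333333        57.333333
Cal     62.000000        65.000000
Eli     28.000000        31.000000
Fay     71.000000        74.000000
Hana    41.000000        44.000000
Tom     24.000000        27.000000
add column payments_plus_3_plus_4 = t['payments_plus_3'] + 4:
         payments  payments_plus_3  payments_plus_3_plus_4
client                                                    
Amy     54.333333        57.333333               61.333333
Cal     62.000000        65.000000               69.000000
Eli     28.000000        31.000000               35.000000
Fay     71.000000        74.000000               78.000000
Hana    41.000000        44.000000               48.000000
Tom     24.000000        27.000000               31.000000
filter rows where payments_plus_3 < 57:
        payments  payments_plus_3  payments_plus_3_plus_4
client                                                   
Eli         28.0             31.0                    35.0
Hana        41.0             44.0                    48.0
Tom         24.0             27.0                    31.0
add column combo = t['payments_plus_3'] * t['payments']:
        payments  payments_plus_3  payments_plus_3_plus_4   combo
client                                                           
Eli         28.0             31.0                    35.0   868.0
Hana        41.0             44.0                    48.0  1804.0
Tom         24.0             27.0                    31.0   648.0
The sum of column 'combo' is 3320.0.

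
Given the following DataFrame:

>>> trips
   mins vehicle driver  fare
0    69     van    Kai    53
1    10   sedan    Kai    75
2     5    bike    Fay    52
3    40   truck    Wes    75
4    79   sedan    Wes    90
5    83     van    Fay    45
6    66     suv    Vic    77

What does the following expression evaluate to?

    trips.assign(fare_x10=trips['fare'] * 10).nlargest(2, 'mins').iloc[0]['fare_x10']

add column fare_x10 = trips['fare'] * 10:
   mins vehicle driver  fare  fare_x10
0    69     van    Kai    53       530
1    10   sedan    Kai    75       750
2     5    bike    Fay    52       520
3    40   truck    Wes    75       750
4    79   sedan    Wes    90       900
5    83     van    Fay    45       450
6    66     suv    Vic    77       770
take 2 rows with largest mins:
   mins vehicle driver  fare  fare_x10
5    83     van    Fay    45       450
4    79   sedan    Wes    90       900
value at position 0, column 'fare_x10' → 450

450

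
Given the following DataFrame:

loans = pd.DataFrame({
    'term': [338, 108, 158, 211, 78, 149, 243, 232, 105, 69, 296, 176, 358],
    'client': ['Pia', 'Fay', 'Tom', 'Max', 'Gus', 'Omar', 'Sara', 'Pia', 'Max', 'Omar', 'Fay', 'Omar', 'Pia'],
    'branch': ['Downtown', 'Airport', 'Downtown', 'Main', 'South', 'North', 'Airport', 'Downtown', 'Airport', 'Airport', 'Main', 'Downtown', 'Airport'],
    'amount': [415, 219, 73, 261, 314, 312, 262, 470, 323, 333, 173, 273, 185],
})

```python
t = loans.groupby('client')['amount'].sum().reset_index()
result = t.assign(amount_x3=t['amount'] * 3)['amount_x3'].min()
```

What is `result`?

group by client, sum of amount:
client
Fay      392
Gus      314
Max      584
Omar     918
Pia     1070
Sara     262
Tom       73
Name: amount, dtype: int64
reset_index():
  client  amount
0    Fay     392
1    Gus     314
2    Max     584
3   Omar     918
4    Pia    1070
5   Sara     262
6    Tom      73
add column amount_x3 = t['amount'] * 3:
  client  amount  amount_x3
0    Fay     392       1176
1    Gus     314        942
2    Max     584       1752
3   Omar     918       2754
4    Pia    1070       3210
5   Sara     262        786
6    Tom      73        219
Reading off the min of column 'amount_x3', we get 219.

219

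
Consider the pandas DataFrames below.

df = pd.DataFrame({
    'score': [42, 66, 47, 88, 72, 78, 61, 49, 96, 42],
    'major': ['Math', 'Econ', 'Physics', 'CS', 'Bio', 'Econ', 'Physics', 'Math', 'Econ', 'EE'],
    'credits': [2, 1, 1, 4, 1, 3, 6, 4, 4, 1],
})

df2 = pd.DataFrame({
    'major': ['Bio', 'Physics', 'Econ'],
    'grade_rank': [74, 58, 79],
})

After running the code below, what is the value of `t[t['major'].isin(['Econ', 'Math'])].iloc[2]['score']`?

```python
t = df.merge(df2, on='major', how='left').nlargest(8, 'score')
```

66

merge on 'major' (how='left') → 10 rows:
   score    major  credits  grade_rank
0     42     Math        2         NaN
1     66     Econ        1        79.0
2     47  Physics        1        58.0
3     88       CS        4         NaN
4     72      Bio        1        74.0
5     78     Econ        3        79.0
6     61  Physics        6        58.0
7     49     Math        4         NaN
8     96     Econ        4        79.0
9     42       EE        1         NaN
take 8 rows with largest score:
   score    major  credits  grade_rank
8     96     Econ        4        79.0
3     88       CS        4         NaN
5     78     Econ        3        79.0
4     72      Bio        1        74.0
1     66     Econ        1        79.0
6     61  Physics        6        58.0
7     49     Math        4         NaN
2     47  Physics        1        58.0
filter rows where major in ['Econ', 'Math']:
   score major  credits  grade_rank
8     96  Econ        4        79.0
5     78  Econ        3        79.0
1     66  Econ        1        79.0
7     49  Math        4         NaN
value at position 2, column 'score' → 66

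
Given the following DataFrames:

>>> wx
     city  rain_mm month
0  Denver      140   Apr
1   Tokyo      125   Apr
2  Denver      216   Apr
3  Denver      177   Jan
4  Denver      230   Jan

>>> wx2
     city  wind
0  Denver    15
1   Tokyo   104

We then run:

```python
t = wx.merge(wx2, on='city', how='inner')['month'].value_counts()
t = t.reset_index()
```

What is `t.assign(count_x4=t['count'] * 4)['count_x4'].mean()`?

10.0

merge on 'city' (how='inner') → 5 rows:
     city  rain_mm month  wind
0  Denver      140   Apr    15
1   Tokyo      125   Apr   104
2  Denver      216   Apr    15
3  Denver      177   Jan    15
4  Denver      230   Jan    15
value_counts of month:
month
Apr    3
Jan    2
Name: count, dtype: int64
reset_index():
  month  count
0   Apr      3
1   Jan      2
add column count_x4 = t['count'] * 4:
  month  count  count_x4
0   Apr      3        12
1   Jan      2         8
The mean of column 'count_x4' is 10.0.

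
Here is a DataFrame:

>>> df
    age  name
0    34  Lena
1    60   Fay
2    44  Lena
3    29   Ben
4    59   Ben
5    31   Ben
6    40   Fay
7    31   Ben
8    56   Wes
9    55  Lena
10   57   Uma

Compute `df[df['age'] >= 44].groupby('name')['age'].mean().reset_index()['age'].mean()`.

56.3

filter rows where age >= 44:
    age  name
1    60   Fay
2    44  Lena
4    59   Ben
8    56   Wes
9    55  Lena
10   57   Uma
group by name, mean of age:
name
Ben     59.0
Fay     60.0
Lena    49.5
Uma     57.0
Wes     56.0
Name: age, dtype: float64
reset_index():
   name   age
0   Ben  59.0
1   Fay  60.0
2  Lena  49.5
3   Uma  57.0
4   Wes  56.0
mean of column 'age' → 56.3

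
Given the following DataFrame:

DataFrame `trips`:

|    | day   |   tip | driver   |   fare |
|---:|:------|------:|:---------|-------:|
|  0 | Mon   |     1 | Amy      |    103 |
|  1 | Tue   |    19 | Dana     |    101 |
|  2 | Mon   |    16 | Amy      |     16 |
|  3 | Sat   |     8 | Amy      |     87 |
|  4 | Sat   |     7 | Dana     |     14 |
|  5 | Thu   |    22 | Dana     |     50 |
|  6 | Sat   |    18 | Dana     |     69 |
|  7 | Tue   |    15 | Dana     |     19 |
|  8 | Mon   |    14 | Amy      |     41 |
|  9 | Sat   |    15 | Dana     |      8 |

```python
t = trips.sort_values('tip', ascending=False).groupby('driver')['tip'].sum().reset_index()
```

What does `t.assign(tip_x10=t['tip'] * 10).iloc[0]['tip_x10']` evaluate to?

390

sort by tip descending:
   day  tip driver  fare
5  Thu   22   Dana    50
1  Tue   19   Dana   101
6  Sat   18   Dana    69
2  Mon   16    Amy    16
7  Tue   15   Dana    19
9  Sat   15   Dana     8
8  Mon   14    Amy    41
3  Sat    8    Amy    87
4  Sat    7   Dana    14
0  Mon    1    Amy   103
group by driver, sum of tip:
driver
Amy     39
Dana    96
Name: tip, dtype: int64
reset_index():
  driver  tip
0    Amy   39
1   Dana   96
add column tip_x10 = t['tip'] * 10:
  driver  tip  tip_x10
0    Amy   39      390
1   Dana   96      960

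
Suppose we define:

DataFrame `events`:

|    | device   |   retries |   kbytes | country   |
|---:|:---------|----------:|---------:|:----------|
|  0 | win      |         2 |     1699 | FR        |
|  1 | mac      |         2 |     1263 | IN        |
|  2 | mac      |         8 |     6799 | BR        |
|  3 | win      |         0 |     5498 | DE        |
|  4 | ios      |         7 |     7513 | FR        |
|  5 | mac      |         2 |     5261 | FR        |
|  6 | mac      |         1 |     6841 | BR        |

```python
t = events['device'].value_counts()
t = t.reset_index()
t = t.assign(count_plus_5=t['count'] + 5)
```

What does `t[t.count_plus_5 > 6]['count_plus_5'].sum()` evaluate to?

value_counts of device:
device
mac    4
win    2
ios    1
Name: count, dtype: int64
reset_index():
  device  count
0    mac      4
1    win      2
2    ios      1
add column count_plus_5 = t['count'] + 5:
  device  count  count_plus_5
0    mac      4             9
1    win      2             7
2    ios      1             6
filter rows where count_plus_5 > 6:
  device  count  count_plus_5
0    mac      4             9
1    win      2             7
Then the sum of column 'count_plus_5': 16

16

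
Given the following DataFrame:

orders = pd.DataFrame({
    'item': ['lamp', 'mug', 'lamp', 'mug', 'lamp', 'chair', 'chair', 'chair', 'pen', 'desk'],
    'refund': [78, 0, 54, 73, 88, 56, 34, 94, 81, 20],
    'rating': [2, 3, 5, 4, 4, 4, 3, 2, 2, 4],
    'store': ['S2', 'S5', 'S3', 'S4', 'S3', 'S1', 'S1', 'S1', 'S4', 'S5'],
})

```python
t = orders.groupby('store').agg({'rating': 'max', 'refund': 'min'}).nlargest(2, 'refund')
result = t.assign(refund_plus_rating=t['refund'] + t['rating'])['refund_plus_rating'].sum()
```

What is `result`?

group by store: max(rating), min(refund):
       rating  refund
store                
S1          4      34
S2          2      78
S3          5      54
S4          4      73
S5          4       0
take 2 rows with largest refund:
       rating  refund
store                
S2          2      78
S4          4      73
add column refund_plus_rating = t['refund'] + t['rating']:
       rating  refund  refund_plus_rating
store                                    
S2          2      78                  80
S4          4      73                  77

157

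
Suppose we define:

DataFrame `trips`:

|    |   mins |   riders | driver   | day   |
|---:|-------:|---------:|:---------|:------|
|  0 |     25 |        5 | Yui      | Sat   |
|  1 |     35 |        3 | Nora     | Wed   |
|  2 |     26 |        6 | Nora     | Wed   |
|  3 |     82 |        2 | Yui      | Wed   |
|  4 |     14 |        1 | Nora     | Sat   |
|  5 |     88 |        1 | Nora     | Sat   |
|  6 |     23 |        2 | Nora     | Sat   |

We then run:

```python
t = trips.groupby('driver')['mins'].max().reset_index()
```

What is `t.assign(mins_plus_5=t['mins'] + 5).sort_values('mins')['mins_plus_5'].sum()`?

group by driver, max of mins:
driver
Nora    88
Yui     82
Name: mins, dtype: int64
reset_index():
  driver  mins
0   Nora    88
1    Yui    82
add column mins_plus_5 = t['mins'] + 5:
  driver  mins  mins_plus_5
0   Nora    88           93
1    Yui    82           87
sort by mins:
  driver  mins  mins_plus_5
1    Yui    82           87
0   Nora    88           93
Reading off the sum of column 'mins_plus_5', we get 180.

180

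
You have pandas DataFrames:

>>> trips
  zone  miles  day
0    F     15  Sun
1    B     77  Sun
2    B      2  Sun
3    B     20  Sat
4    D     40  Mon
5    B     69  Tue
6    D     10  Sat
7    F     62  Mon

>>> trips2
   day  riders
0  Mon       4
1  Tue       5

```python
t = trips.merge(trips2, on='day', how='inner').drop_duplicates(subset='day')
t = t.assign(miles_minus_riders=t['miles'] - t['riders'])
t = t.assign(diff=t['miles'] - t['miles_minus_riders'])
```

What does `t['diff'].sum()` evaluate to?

merge on 'day' (how='inner') → 3 rows:
  zone  miles  day  riders
0    D     40  Mon       4
1    B     69  Tue       5
2    F     62  Mon       4
drop duplicate day (keep=first):
  zone  miles  day  riders
0    D     40  Mon       4
1    B     69  Tue       5
add column miles_minus_riders = t['miles'] - t['riders']:
  zone  miles  day  riders  miles_minus_riders
0    D     40  Mon       4                  36
1    B     69  Tue       5                  64
add column diff = t['miles'] - t['miles_minus_riders']:
  zone  miles  day  riders  miles_minus_riders  diff
0    D     40  Mon       4                  36     4
1    B     69  Tue       5                  64     5
Hence 9.

9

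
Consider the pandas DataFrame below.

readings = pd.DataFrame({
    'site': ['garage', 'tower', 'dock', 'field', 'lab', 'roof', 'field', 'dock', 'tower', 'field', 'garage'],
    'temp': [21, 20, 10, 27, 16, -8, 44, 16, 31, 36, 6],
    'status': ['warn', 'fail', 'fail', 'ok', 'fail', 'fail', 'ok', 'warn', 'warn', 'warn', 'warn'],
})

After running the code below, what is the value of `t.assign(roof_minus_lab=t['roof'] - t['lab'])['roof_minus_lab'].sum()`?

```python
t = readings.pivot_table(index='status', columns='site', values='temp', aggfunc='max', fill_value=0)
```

pivot: rows=status, cols=site, max(temp):
site    dock  field  garage  lab  roof  tower
status                                       
fail      10      0       0   16    -8     20
ok         0     44       0    0     0      0
warn      16     36      21    0     0     31
add column roof_minus_lab = t['roof'] - t['lab']:
site    dock  field  garage  lab  roof  tower  roof_minus_lab
status                                                       
fail      10      0       0   16    -8     20             -24
ok         0     44       0    0     0      0               0
warn      16     36      21    0     0     31               0
Then the sum of column 'roof_minus_lab': -24

-24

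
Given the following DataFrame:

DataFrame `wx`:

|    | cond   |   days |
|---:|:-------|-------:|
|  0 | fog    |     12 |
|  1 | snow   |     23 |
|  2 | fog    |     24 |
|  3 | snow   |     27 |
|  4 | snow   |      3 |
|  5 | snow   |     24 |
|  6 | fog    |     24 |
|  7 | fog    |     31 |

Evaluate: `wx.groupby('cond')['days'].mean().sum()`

group by cond, mean of days:
cond
fog     22.75
snow    19.25
Name: days, dtype: float64
Finally, sum of the resulting series = 42.0.

42.0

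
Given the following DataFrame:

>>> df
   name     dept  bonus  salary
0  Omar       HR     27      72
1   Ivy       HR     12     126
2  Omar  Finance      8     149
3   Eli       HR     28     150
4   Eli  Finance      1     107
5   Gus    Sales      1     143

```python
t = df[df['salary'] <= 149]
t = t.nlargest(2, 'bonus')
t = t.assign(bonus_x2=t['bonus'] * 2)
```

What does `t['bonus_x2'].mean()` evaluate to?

filter rows where salary <= 149:
   name     dept  bonus  salary
0  Omar       HR     27      72
1   Ivy       HR     12     126
2  Omar  Finance      8     149
4   Eli  Finance      1     107
5   Gus    Sales      1     143
take 2 rows with largest bonus:
   name dept  bonus  salary
0  Omar   HR     27      72
1   Ivy   HR     12     126
add column bonus_x2 = t['bonus'] * 2:
   name dept  bonus  salary  bonus_x2
0  Omar   HR     27      72        54
1   Ivy   HR     12     126        24

39.0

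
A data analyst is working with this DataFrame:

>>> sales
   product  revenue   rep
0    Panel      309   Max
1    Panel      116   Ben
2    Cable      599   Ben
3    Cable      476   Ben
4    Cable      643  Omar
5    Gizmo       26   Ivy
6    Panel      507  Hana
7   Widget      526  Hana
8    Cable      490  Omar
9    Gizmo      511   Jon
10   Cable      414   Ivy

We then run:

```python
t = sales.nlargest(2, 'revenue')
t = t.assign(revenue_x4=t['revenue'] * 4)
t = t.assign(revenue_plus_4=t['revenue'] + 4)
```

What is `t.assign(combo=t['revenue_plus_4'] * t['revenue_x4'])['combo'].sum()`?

3108872

take 2 rows with largest revenue:
  product  revenue   rep
4   Cable      643  Omar
2   Cable      599   Ben
add column revenue_x4 = t['revenue'] * 4:
  product  revenue   rep  revenue_x4
4   Cable      643  Omar        2572
2   Cable      599   Ben        2396
add column revenue_plus_4 = t['revenue'] + 4:
  product  revenue   rep  revenue_x4  revenue_plus_4
4   Cable      643  Omar        2572             647
2   Cable      599   Ben        2396             603
add column combo = t['revenue_plus_4'] * t['revenue_x4']:
  product  revenue   rep  revenue_x4  revenue_plus_4    combo
4   Cable      643  Omar        2572             647  1664084
2   Cable      599   Ben        2396             603  1444788
sum of column 'combo' → 3108872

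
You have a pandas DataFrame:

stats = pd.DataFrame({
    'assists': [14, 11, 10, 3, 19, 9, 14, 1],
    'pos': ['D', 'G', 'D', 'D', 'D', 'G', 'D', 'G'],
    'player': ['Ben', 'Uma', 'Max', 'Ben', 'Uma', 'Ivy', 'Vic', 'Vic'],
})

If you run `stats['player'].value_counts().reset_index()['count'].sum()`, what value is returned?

value_counts of player:
player
Ben    2
Uma    2
Vic    2
Max    1
Ivy    1
Name: count, dtype: int64
reset_index():
  player  count
0    Ben      2
1    Uma      2
2    Vic      2
3    Max      1
4    Ivy      1
The sum of column 'count' is 8.

8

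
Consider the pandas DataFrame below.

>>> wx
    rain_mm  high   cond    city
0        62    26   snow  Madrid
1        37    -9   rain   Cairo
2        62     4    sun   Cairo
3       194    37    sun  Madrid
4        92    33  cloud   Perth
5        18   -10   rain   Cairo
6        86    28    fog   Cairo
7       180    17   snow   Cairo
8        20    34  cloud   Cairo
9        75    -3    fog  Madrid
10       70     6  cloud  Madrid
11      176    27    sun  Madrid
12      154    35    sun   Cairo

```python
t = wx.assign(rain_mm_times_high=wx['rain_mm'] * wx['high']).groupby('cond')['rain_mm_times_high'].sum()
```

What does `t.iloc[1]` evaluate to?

2183

add column rain_mm_times_high = wx['rain_mm'] * wx['high']:
    rain_mm  high   cond    city  rain_mm_times_high
0        62    26   snow  Madrid                1612
1        37    -9   rain   Cairo                -333
2        62     4    sun   Cairo                 248
3       194    37    sun  Madrid                7178
4        92    33  cloud   Perth                3036
5        18   -10   rain   Cairo                -180
6        86    28    fog   Cairo                2408
7       180    17   snow   Cairo                3060
8        20    34  cloud   Cairo                 680
9        75    -3    fog  Madrid                -225
10       70     6  cloud  Madrid                 420
11      176    27    sun  Madrid                4752
12      154    35    sun   Cairo                5390
group by cond, sum of rain_mm_times_high:
cond
cloud     4136
fog       2183
rain      -513
snow      4672
sun      17568
Name: rain_mm_times_high, dtype: int64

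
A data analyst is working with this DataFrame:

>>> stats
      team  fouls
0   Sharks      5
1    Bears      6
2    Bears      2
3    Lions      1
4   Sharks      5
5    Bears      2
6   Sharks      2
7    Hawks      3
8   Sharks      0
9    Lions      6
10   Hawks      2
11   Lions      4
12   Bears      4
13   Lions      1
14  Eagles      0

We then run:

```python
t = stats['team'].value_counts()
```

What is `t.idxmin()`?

value_counts of team:
team
Sharks    4
Bears     4
Lions     4
Hawks     2
Eagles    1
Name: count, dtype: int64

Eagles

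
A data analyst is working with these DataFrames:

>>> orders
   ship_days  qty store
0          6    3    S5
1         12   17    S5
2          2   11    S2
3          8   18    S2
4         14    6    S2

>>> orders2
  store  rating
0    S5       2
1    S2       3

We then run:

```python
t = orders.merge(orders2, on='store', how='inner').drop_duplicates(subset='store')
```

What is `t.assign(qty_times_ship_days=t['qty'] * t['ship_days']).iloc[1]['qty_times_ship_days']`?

merge on 'store' (how='inner') → 5 rows:
   ship_days  qty store  rating
0          6    3    S5       2
1         12   17    S5       2
2          2   11    S2       3
3          8   18    S2       3
4         14    6    S2       3
drop duplicate store (keep=first):
   ship_days  qty store  rating
0          6    3    S5       2
2          2   11    S2       3
add column qty_times_ship_days = t['qty'] * t['ship_days']:
   ship_days  qty store  rating  qty_times_ship_days
0          6    3    S5       2                   18
2          2   11    S2       3                   22

22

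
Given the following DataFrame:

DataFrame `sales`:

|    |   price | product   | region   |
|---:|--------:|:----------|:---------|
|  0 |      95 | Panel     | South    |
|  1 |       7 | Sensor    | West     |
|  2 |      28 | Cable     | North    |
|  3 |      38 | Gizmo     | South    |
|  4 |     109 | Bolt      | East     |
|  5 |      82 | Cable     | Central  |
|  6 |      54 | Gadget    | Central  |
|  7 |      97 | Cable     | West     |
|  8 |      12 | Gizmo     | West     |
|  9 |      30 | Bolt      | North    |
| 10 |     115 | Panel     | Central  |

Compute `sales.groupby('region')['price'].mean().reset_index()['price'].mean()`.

65.3666666667

group by region, mean of price:
region
Central     83.666667
East       109.000000
North       29.000000
South       66.500000
West        38.666667
Name: price, dtype: float64
reset_index():
    region       price
0  Central   83.666667
1     East  109.000000
2    North   29.000000
3    South   66.500000
4     West   38.666667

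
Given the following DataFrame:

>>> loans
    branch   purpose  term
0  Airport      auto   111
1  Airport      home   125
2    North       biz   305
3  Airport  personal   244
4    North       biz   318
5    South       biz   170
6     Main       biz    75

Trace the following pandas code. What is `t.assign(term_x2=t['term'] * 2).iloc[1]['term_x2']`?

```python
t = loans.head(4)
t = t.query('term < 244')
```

250

take first 4 rows:
    branch   purpose  term
0  Airport      auto   111
1  Airport      home   125
2    North       biz   305
3  Airport  personal   244
filter rows where term < 244:
    branch purpose  term
0  Airport    auto   111
1  Airport    home   125
add column term_x2 = t['term'] * 2:
    branch purpose  term  term_x2
0  Airport    auto   111      222
1  Airport    home   125      250
Taking the value at position 1, column 'term_x2' gives 250.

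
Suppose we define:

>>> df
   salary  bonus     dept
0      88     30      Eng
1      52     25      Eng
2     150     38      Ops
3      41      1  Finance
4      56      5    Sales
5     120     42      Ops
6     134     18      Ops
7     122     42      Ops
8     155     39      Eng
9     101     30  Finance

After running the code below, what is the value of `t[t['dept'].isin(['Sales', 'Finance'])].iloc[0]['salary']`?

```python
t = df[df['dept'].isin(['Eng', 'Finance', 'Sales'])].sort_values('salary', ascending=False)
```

filter rows where dept in ['Eng', 'Finance', 'Sales']:
   salary  bonus     dept
0      88     30      Eng
1      52     25      Eng
3      41      1  Finance
4      56      5    Sales
8     155     39      Eng
9     101     30  Finance
sort by salary descending:
   salary  bonus     dept
8     155     39      Eng
9     101     30  Finance
0      88     30      Eng
4      56      5    Sales
1      52     25      Eng
3      41      1  Finance
filter rows where dept in ['Sales', 'Finance']:
   salary  bonus     dept
9     101     30  Finance
4      56      5    Sales
3      41      1  Finance
So iloc[0]['salary'] = 101.

101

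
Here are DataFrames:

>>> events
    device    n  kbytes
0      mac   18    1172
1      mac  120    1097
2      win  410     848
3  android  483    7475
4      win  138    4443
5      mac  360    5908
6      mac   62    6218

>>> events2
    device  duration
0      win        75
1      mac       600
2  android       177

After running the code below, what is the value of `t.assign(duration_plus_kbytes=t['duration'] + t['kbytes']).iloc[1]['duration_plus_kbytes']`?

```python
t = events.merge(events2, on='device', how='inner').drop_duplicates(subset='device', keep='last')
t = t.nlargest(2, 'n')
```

merge on 'device' (how='inner') → 7 rows:
    device    n  kbytes  duration
0      mac   18    1172       600
1      mac  120    1097       600
2      win  410     848        75
3  android  483    7475       177
4      win  138    4443        75
5      mac  360    5908       600
6      mac   62    6218       600
drop duplicate device (keep=last):
    device    n  kbytes  duration
3  android  483    7475       177
4      win  138    4443        75
6      mac   62    6218       600
take 2 rows with largest n:
    device    n  kbytes  duration
3  android  483    7475       177
4      win  138    4443        75
add column duration_plus_kbytes = t['duration'] + t['kbytes']:
    device    n  kbytes  duration  duration_plus_kbytes
3  android  483    7475       177                  7652
4      win  138    4443        75                  4518
value at position 1, column 'duration_plus_kbytes' → 4518

4518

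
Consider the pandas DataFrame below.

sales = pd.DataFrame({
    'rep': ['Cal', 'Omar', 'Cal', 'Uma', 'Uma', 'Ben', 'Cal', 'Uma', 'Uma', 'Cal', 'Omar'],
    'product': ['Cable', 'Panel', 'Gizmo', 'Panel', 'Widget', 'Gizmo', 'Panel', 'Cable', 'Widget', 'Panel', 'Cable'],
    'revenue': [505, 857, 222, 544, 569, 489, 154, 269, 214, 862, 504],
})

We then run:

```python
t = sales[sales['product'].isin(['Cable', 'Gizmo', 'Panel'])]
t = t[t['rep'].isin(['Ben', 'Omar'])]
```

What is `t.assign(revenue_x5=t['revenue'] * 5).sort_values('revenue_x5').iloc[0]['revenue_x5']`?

filter rows where product in ['Cable', 'Gizmo', 'Panel']:
     rep product  revenue
0    Cal   Cable      505
1   Omar   Panel      857
2    Cal   Gizmo      222
3    Uma   Panel      544
5    Ben   Gizmo      489
6    Cal   Panel      154
7    Uma   Cable      269
9    Cal   Panel      862
10  Omar   Cable      504
filter rows where rep in ['Ben', 'Omar']:
     rep product  revenue
1   Omar   Panel      857
5    Ben   Gizmo      489
10  Omar   Cable      504
add column revenue_x5 = t['revenue'] * 5:
     rep product  revenue  revenue_x5
1   Omar   Panel      857        4285
5    Ben   Gizmo      489        2445
10  Omar   Cable      504        2520
sort by revenue_x5:
     rep product  revenue  revenue_x5
5    Ben   Gizmo      489        2445
10  Omar   Cable      504        2520
1   Omar   Panel      857        4285
Finally, value at position 0, column 'revenue_x5' = 2445.

2445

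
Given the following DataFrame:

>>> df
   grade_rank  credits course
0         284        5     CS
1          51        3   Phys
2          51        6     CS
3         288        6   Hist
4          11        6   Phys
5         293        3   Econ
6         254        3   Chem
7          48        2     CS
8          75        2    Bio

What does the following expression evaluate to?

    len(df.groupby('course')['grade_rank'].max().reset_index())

6

group by course, max of grade_rank:
course
Bio      75
CS      284
Chem    254
Econ    293
Hist    288
Phys     51
Name: grade_rank, dtype: int64
reset_index():
  course  grade_rank
0    Bio          75
1     CS         284
2   Chem         254
3   Econ         293
4   Hist         288
5   Phys          51
So reset_index()) = 6.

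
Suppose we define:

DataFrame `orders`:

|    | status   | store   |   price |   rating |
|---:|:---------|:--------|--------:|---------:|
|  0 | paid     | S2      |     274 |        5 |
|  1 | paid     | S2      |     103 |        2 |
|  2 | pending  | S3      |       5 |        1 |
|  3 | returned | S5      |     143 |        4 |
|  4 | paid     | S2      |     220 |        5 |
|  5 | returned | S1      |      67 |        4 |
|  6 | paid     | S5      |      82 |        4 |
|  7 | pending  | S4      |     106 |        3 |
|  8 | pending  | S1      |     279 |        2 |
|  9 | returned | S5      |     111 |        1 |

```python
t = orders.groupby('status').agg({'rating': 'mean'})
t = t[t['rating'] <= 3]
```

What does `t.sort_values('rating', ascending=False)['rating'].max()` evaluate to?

group by status, mean of rating:
          rating
status          
paid         4.0
pending      2.0
returned     3.0
filter rows where rating <= 3:
          rating
status          
pending      2.0
returned     3.0
sort by rating descending:
          rating
status          
returned     3.0
pending      2.0
So max() = 3.0.

3.0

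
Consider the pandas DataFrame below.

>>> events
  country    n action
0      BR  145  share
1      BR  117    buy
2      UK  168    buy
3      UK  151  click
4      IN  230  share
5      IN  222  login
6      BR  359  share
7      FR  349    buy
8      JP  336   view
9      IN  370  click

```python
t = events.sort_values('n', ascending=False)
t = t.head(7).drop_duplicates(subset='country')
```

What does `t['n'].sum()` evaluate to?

sort by n descending:
  country    n action
9      IN  370  click
6      BR  359  share
7      FR  349    buy
8      JP  336   view
4      IN  230  share
5      IN  222  login
2      UK  168    buy
3      UK  151  click
0      BR  145  share
1      BR  117    buy
take first 7 rows:
  country    n action
9      IN  370  click
6      BR  359  share
7      FR  349    buy
8      JP  336   view
4      IN  230  share
5      IN  222  login
2      UK  168    buy
drop duplicate country (keep=first):
  country    n action
9      IN  370  click
6      BR  359  share
7      FR  349    buy
8      JP  336   view
2      UK  168    buy
sum of column 'n' → 1582

1582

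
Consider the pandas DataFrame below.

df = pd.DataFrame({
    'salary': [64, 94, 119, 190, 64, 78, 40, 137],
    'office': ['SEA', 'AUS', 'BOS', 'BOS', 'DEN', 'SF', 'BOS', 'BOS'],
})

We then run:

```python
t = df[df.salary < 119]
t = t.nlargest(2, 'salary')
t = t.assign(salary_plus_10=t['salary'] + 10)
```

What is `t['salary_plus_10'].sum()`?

filter rows where salary < 119:
   salary office
0      64    SEA
1      94    AUS
4      64    DEN
5      78     SF
6      40    BOS
take 2 rows with largest salary:
   salary office
1      94    AUS
5      78     SF
add column salary_plus_10 = t['salary'] + 10:
   salary office  salary_plus_10
1      94    AUS             104
5      78     SF              88
Hence 192.

192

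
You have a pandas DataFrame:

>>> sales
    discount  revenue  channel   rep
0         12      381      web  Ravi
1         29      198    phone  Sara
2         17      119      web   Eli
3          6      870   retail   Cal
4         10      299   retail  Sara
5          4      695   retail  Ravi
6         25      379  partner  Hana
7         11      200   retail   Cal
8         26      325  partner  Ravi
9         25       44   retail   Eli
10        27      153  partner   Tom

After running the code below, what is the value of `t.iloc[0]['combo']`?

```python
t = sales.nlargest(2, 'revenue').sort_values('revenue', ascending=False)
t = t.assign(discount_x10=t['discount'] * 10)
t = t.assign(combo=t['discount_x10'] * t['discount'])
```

take 2 rows with largest revenue:
   discount  revenue channel   rep
3         6      870  retail   Cal
5         4      695  retail  Ravi
sort by revenue descending:
   discount  revenue channel   rep
3         6      870  retail   Cal
5         4      695  retail  Ravi
add column discount_x10 = t['discount'] * 10:
   discount  revenue channel   rep  discount_x10
3         6      870  retail   Cal            60
5         4      695  retail  Ravi            40
add column combo = t['discount_x10'] * t['discount']:
   discount  revenue channel   rep  discount_x10  combo
3         6      870  retail   Cal            60    360
5         4      695  retail  Ravi            40    160

360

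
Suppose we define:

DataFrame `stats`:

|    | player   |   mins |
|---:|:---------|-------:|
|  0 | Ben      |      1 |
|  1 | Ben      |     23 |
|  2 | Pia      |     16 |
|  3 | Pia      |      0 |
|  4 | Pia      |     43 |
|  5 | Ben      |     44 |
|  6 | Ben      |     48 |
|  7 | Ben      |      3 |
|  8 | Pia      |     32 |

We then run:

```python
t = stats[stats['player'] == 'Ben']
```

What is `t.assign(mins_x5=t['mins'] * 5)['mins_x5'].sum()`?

595

filter rows where player == 'Ben':
  player  mins
0    Ben     1
1    Ben    23
5    Ben    44
6    Ben    48
7    Ben     3
add column mins_x5 = t['mins'] * 5:
  player  mins  mins_x5
0    Ben     1        5
1    Ben    23      115
5    Ben    44      220
6    Ben    48      240
7    Ben     3       15
So sum() = 595.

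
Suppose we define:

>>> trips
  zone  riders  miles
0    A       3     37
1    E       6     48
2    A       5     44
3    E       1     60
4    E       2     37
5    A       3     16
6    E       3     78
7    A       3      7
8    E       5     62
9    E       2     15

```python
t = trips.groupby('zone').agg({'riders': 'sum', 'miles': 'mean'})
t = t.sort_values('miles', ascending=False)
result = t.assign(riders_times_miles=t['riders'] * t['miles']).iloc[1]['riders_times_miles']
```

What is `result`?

group by zone: sum(riders), mean(miles):
      riders  miles
zone               
A         14   26.0
E         19   50.0
sort by miles descending:
      riders  miles
zone               
E         19   50.0
A         14   26.0
add column riders_times_miles = t['riders'] * t['miles']:
      riders  miles  riders_times_miles
zone                                   
E         19   50.0               950.0
A         14   26.0               364.0
Reading off the value at position 1, column 'riders_times_miles', we get 364.0.

364.0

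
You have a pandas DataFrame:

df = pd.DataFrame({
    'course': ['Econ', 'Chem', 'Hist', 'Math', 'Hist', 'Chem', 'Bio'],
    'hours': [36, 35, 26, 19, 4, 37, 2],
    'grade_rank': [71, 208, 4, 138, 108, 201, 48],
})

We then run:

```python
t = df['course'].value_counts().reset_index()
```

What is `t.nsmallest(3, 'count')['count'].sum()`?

3

value_counts of course:
course
Chem    2
Hist    2
Econ    1
Math    1
Bio     1
Name: count, dtype: int64
reset_index():
  course  count
0   Chem      2
1   Hist      2
2   Econ      1
3   Math      1
4    Bio      1
take 3 rows with smallest count:
  course  count
2   Econ      1
3   Math      1
4    Bio      1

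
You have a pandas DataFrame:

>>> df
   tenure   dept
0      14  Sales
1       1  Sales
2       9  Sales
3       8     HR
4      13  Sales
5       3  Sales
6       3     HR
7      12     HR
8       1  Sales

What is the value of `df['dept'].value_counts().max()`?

value_counts of dept:
dept
Sales    6
HR       3
Name: count, dtype: int64
So max() = 6.

6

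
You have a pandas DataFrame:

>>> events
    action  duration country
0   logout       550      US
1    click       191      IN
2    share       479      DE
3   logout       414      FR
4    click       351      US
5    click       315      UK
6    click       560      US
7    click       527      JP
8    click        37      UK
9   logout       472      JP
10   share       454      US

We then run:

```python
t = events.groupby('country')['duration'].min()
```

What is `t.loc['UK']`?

37

group by country, min of duration:
country
DE    479
FR    414
IN    191
JP    472
UK     37
US    351
Name: duration, dtype: int64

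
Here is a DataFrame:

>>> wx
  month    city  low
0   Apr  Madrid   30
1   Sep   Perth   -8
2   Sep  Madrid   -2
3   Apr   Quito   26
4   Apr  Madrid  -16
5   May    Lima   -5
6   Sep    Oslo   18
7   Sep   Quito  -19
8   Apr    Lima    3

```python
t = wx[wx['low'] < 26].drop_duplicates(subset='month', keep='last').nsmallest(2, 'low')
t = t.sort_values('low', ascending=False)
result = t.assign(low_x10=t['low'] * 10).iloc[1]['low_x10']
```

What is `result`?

filter rows where low < 26:
  month    city  low
1   Sep   Perth   -8
2   Sep  Madrid   -2
4   Apr  Madrid  -16
5   May    Lima   -5
6   Sep    Oslo   18
7   Sep   Quito  -19
8   Apr    Lima    3
drop duplicate month (keep=last):
  month   city  low
5   May   Lima   -5
7   Sep  Quito  -19
8   Apr   Lima    3
take 2 rows with smallest low:
  month   city  low
7   Sep  Quito  -19
5   May   Lima   -5
sort by low descending:
  month   city  low
5   May   Lima   -5
7   Sep  Quito  -19
add column low_x10 = t['low'] * 10:
  month   city  low  low_x10
5   May   Lima   -5      -50
7   Sep  Quito  -19     -190
Reading off the value at position 1, column 'low_x10', we get -190.

-190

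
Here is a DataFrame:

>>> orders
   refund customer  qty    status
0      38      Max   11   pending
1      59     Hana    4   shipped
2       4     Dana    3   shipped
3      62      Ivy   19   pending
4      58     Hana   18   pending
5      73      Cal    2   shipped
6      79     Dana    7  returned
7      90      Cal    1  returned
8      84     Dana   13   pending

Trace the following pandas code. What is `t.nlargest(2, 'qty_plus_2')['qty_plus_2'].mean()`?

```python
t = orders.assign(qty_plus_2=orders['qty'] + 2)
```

20.5

add column qty_plus_2 = orders['qty'] + 2:
   refund customer  qty    status  qty_plus_2
0      38      Max   11   pending          13
1      59     Hana    4   shipped           6
2       4     Dana    3   shipped           5
3      62      Ivy   19   pending          21
4      58     Hana   18   pending          20
5      73      Cal    2   shipped           4
6      79     Dana    7  returned           9
7      90      Cal    1  returned           3
8      84     Dana   13   pending          15
take 2 rows with largest qty_plus_2:
   refund customer  qty   status  qty_plus_2
3      62      Ivy   19  pending          21
4      58     Hana   18  pending          20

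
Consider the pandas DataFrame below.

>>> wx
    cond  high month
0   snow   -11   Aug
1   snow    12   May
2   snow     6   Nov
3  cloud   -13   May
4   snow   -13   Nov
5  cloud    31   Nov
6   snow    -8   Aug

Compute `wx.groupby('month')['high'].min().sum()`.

group by month, min of high:
month
Aug   -11
May   -13
Nov   -13
Name: high, dtype: int64
Reading off the sum of the resulting series, we get -37.

-37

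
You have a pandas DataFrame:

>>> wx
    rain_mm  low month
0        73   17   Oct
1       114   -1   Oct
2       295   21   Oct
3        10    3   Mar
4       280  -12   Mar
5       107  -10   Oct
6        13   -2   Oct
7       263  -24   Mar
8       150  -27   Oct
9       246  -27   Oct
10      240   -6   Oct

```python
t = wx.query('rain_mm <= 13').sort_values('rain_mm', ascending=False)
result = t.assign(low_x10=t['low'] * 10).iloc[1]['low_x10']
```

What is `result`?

filter rows where rain_mm <= 13:
   rain_mm  low month
3       10    3   Mar
6       13   -2   Oct
sort by rain_mm descending:
   rain_mm  low month
6       13   -2   Oct
3       10    3   Mar
add column low_x10 = t['low'] * 10:
   rain_mm  low month  low_x10
6       13   -2   Oct      -20
3       10    3   Mar       30
Hence 30.

30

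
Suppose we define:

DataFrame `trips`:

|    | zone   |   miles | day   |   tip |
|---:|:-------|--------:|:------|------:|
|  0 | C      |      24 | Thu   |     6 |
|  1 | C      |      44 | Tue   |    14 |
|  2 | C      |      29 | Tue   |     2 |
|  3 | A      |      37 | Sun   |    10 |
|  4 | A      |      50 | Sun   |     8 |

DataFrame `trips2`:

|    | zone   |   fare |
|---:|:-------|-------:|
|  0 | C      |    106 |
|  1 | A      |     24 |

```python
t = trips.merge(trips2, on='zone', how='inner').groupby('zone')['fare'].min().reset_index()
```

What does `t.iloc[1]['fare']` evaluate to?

106

merge on 'zone' (how='inner') → 5 rows:
  zone  miles  day  tip  fare
0    C     24  Thu    6   106
1    C     44  Tue   14   106
2    C     29  Tue    2   106
3    A     37  Sun   10    24
4    A     50  Sun    8    24
group by zone, min of fare:
zone
A     24
C    106
Name: fare, dtype: int64
reset_index():
  zone  fare
0    A    24
1    C   106
So iloc[1]['fare'] = 106.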